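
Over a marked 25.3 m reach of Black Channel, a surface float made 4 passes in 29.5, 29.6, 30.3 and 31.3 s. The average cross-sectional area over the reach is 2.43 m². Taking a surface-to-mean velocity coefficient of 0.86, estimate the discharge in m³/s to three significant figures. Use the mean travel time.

1.75 m³/s

t̄ = (29.5 + 29.6 + 30.3 + 31.3) / 4 = 30.175 s
v_surface = L / t̄ = 25.3 / 30.175 = 0.8384 m/s
v_mean = 0.86 × 0.8384 = 0.7211 m/s
Q = A × v_mean = 2.43 × 0.7211 = 1.752 m³/s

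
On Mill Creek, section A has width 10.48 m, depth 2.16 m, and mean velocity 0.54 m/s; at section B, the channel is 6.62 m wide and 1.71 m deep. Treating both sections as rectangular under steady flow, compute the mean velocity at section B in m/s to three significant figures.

1.08 m/s

Q = A₁V₁ = (10.48×2.16) × 0.54 = 12.22 m³/s
A₂ = 6.62 × 1.71 = 11.32 m²
V₂ = Q/A₂ = 12.22/11.32 = 1.080 m/s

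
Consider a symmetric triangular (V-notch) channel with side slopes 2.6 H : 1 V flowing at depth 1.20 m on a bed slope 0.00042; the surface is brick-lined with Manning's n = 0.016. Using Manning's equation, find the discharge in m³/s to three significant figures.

3.26 m³/s

A = z·y² = 2.6×1.20² = 3.744 m²
P = 2y√(1+z²) = 2×1.20×√(1+2.6²) = 6.686 m
R = A/P = 3.744/6.686 = 0.5600 m
Q = (1/n)·A·R^(2/3)·S^(1/2) = (1/0.016) × 3.744 × 0.5600^(2/3) × 0.00042^(1/2) = 3.258 m³/s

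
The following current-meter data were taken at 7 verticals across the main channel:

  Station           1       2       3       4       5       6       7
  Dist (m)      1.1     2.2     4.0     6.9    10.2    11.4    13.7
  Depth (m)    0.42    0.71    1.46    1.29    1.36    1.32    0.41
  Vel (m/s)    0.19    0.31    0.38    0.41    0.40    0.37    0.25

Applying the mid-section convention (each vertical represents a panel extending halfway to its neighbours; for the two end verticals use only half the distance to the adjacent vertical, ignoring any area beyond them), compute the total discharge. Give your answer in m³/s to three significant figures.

5.50 m³/s

w_1 = (2.2 − 1.1)/2 = 0.55 m; q_1 = 0.19 × 0.42 × 0.55 = 0.04389 m³/s
w_2 = (4.0 − 1.1)/2 = 1.45 m; q_2 = 0.31 × 0.71 × 1.45 = 0.3191 m³/s
w_3 = (6.9 − 2.2)/2 = 2.35 m; q_3 = 0.38 × 1.46 × 2.35 = 1.304 m³/s
w_4 = (10.2 − 4.0)/2 = 3.1 m; q_4 = 0.41 × 1.29 × 3.1 = 1.640 m³/s
w_5 = (11.4 − 6.9)/2 = 2.25 m; q_5 = 0.40 × 1.36 × 2.25 = 1.224 m³/s
w_6 = (13.7 − 10.2)/2 = 1.75 m; q_6 = 0.37 × 1.32 × 1.75 = 0.8547 m³/s
w_7 = (13.7 − 11.4)/2 = 1.15 m; q_7 = 0.25 × 0.41 × 1.15 = 0.1179 m³/s
Q = Σ qᵢ = 5.503 m³/s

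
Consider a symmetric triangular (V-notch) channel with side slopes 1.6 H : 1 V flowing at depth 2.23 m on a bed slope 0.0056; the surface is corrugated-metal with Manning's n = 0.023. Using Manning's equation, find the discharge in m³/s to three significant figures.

A = z·y² = 1.6×2.23² = 7.957 m²
P = 2y√(1+z²) = 2×2.23×√(1+1.6²) = 8.415 m
R = A/P = 7.957/8.415 = 0.9455 m
Q = (1/n)·A·R^(2/3)·S^(1/2) = (1/0.023) × 7.957 × 0.9455^(2/3) × 0.0056^(1/2) = 24.94 m³/s

24.9 m³/s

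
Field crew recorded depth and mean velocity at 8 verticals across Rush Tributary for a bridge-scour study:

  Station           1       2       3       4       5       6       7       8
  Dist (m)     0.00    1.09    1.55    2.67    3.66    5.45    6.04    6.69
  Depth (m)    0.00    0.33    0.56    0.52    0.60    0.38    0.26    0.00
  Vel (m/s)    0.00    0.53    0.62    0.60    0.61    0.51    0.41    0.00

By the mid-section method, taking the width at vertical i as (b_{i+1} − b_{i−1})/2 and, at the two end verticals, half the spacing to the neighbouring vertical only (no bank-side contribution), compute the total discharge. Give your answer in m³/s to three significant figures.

1.54 m³/s

w_2 = (1.55 − 0.00)/2 = 0.775 m; q_2 = 0.53 × 0.33 × 0.775 = 0.1355 m³/s
w_3 = (2.67 − 1.09)/2 = 0.79 m; q_3 = 0.62 × 0.56 × 0.79 = 0.2743 m³/s
w_4 = (3.66 − 1.55)/2 = 1.055 m; q_4 = 0.60 × 0.52 × 1.055 = 0.3292 m³/s
w_5 = (5.45 − 2.67)/2 = 1.39 m; q_5 = 0.61 × 0.60 × 1.39 = 0.5087 m³/s
w_6 = (6.04 − 3.66)/2 = 1.19 m; q_6 = 0.51 × 0.38 × 1.19 = 0.2306 m³/s
w_7 = (6.69 − 5.45)/2 = 0.62 m; q_7 = 0.41 × 0.26 × 0.62 = 0.06609 m³/s
Stations 1, 8 contribute zero (depth or velocity is 0).
Q = Σ qᵢ = 1.544 m³/s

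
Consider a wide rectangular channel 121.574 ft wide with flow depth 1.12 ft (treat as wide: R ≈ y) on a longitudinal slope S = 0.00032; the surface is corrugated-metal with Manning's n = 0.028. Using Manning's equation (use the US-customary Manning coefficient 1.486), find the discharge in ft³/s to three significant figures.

A = b·y = 121.574 × 1.12 = 136.2 ft²
Wide channel: R ≈ y = 1.12 ft
Q = (1.486/n)·A·R^(2/3)·S^(1/2) = (1.486/0.028) × 136.2 × 1.120^(2/3) × 0.00032^(1/2) = 139.4 ft³/s

139 ft³/s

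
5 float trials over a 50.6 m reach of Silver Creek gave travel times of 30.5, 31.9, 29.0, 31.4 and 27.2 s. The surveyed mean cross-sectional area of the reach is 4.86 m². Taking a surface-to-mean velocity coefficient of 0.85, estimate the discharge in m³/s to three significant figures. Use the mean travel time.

t̄ = (30.5 + 31.9 + 29.0 + 31.4 + 27.2) / 5 = 30 s
v_surface = L / t̄ = 50.6 / 30 = 1.687 m/s
v_mean = 0.85 × 1.687 = 1.434 m/s
Q = A × v_mean = 4.86 × 1.434 = 6.968 m³/s

6.97 m³/s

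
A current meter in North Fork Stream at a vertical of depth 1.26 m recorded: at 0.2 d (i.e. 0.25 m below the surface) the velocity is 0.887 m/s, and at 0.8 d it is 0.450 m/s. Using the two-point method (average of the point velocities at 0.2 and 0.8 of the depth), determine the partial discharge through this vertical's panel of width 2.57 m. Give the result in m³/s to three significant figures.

2.16 m³/s

v̄ = (0.887 + 0.450) / 2 = 0.6685 m/s
q = v̄ × d × w = 0.6685 × 1.26 × 2.57 = 2.165 m³/s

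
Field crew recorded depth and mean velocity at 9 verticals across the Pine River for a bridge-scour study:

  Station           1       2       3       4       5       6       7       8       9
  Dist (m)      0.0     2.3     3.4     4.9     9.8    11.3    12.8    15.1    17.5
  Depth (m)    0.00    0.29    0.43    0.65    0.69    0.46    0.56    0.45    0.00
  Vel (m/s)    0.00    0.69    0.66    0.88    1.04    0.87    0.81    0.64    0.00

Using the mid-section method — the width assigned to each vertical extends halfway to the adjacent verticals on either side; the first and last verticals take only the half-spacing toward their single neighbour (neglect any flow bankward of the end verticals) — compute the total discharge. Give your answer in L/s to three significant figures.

6970 L/s

w_2 = (3.4 − 0.0)/2 = 1.7 m; q_2 = 0.69 × 0.29 × 1.7 = 0.3402 m³/s
w_3 = (4.9 − 2.3)/2 = 1.3 m; q_3 = 0.66 × 0.43 × 1.3 = 0.3689 m³/s
w_4 = (9.8 − 3.4)/2 = 3.2 m; q_4 = 0.88 × 0.65 × 3.2 = 1.830 m³/s
w_5 = (11.3 − 4.9)/2 = 3.2 m; q_5 = 1.04 × 0.69 × 3.2 = 2.296 m³/s
w_6 = (12.8 − 9.8)/2 = 1.5 m; q_6 = 0.87 × 0.46 × 1.5 = 0.6003 m³/s
w_7 = (15.1 − 11.3)/2 = 1.9 m; q_7 = 0.81 × 0.56 × 1.9 = 0.8618 m³/s
w_8 = (17.5 − 12.8)/2 = 2.35 m; q_8 = 0.64 × 0.45 × 2.35 = 0.6768 m³/s
Stations 1, 9 contribute zero (depth or velocity is 0).
Q = Σ qᵢ = 6.975 m³/s
= 6.975 × 1000 = 6975 L/s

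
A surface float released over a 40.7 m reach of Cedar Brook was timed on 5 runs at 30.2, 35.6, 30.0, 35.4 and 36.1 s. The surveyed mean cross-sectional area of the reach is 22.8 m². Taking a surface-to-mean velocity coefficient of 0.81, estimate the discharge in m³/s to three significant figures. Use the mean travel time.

22.5 m³/s

t̄ = (30.2 + 35.6 + 30.0 + 35.4 + 36.1) / 5 = 33.46 s
v_surface = L / t̄ = 40.7 / 33.46 = 1.216 m/s
v_mean = 0.81 × 1.216 = 0.9853 m/s
Q = A × v_mean = 22.8 × 0.9853 = 22.46 m³/s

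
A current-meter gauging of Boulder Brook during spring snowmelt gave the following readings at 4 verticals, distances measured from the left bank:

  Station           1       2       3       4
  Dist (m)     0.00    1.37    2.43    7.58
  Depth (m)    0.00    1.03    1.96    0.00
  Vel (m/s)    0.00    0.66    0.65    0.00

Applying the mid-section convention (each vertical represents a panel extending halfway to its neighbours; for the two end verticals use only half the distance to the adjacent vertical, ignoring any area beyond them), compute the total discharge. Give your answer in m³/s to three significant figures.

4.78 m³/s

w_2 = (2.43 − 0.00)/2 = 1.215 m; q_2 = 0.66 × 1.03 × 1.215 = 0.8260 m³/s
w_3 = (7.58 − 1.37)/2 = 3.105 m; q_3 = 0.65 × 1.96 × 3.105 = 3.956 m³/s
Stations 1, 4 contribute zero (depth or velocity is 0).
Q = Σ qᵢ = 4.782 m³/s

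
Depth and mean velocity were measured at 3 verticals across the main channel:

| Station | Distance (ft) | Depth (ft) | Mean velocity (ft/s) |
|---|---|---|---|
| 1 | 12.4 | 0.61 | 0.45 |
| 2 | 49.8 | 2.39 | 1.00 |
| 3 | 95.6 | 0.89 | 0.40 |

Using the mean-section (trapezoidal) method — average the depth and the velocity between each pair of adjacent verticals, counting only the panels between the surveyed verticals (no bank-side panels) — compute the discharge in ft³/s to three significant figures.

Panel 1-2: Δb = 37.4 ft, d̄ = (0.61+2.39)/2 = 1.5, v̄ = (0.45+1.00)/2 = 0.725 → q = 37.4×1.5×0.725 = 40.67 ft³/s
Panel 2-3: Δb = 45.8 ft, d̄ = (2.39+0.89)/2 = 1.64, v̄ = (1.00+0.40)/2 = 0.7 → q = 45.8×1.64×0.7 = 52.58 ft³/s
Q = Σ q = 93.25 ft³/s

93.3 ft³/s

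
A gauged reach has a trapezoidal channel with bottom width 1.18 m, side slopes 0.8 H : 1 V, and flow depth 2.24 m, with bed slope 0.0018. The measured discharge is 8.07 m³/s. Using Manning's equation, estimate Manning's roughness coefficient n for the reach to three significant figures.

A = (b + z·y)·y = (1.18 + 0.8×2.24)×2.24 = 6.657 m²
P = b + 2y√(1+z²) = 1.18 + 2×2.24×√(1+0.8²) = 6.917 m
R = A/P = 6.657/6.917 = 0.9624 m
n = (1/Q)·A·R^(2/3)·S^(1/2) = (1/8.07) × 6.657 × 0.9748 × 0.04243 = 0.03412

0.0341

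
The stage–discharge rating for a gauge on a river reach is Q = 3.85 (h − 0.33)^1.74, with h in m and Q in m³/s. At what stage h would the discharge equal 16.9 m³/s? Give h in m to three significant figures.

h − h₀ = (Q/C)^(1/b) = (16.9/3.85)^(1/1.74) = 2.340 m
h = 0.33 + 2.340 = 2.670 m

2.67 m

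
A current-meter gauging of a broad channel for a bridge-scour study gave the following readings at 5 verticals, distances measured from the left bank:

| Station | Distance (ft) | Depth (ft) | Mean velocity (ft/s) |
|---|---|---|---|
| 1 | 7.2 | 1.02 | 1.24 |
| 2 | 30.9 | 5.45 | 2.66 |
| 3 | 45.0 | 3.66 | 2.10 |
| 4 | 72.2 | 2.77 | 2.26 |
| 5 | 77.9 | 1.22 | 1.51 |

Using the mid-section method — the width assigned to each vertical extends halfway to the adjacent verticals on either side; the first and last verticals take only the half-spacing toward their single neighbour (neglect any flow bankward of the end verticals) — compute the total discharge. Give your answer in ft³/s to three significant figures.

w_1 = (30.9 − 7.2)/2 = 11.85 ft; q_1 = 1.24 × 1.02 × 11.85 = 14.99 ft³/s
w_2 = (45.0 − 7.2)/2 = 18.9 ft; q_2 = 2.66 × 5.45 × 18.9 = 274.0 ft³/s
w_3 = (72.2 − 30.9)/2 = 20.65 ft; q_3 = 2.10 × 3.66 × 20.65 = 158.7 ft³/s
w_4 = (77.9 − 45.0)/2 = 16.45 ft; q_4 = 2.26 × 2.77 × 16.45 = 103.0 ft³/s
w_5 = (77.9 − 72.2)/2 = 2.85 ft; q_5 = 1.51 × 1.22 × 2.85 = 5.250 ft³/s
Q = Σ qᵢ = 555.9 ft³/s

556 ft³/s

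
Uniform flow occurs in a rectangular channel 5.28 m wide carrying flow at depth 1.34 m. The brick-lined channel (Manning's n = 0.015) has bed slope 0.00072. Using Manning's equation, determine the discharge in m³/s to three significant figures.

11.7 m³/s

A = b·y = 5.28 × 1.34 = 7.075 m²
P = b + 2y = 5.28 + 2×1.34 = 7.960 m
R = A/P = 7.075/7.960 = 0.8888 m
Q = (1/n)·A·R^(2/3)·S^(1/2) = (1/0.015) × 7.075 × 0.8888^(2/3) × 0.00072^(1/2) = 11.70 m³/s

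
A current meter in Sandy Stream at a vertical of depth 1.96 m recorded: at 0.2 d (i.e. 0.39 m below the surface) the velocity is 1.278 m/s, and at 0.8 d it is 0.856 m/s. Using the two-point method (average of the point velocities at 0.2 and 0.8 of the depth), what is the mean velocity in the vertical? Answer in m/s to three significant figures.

v̄ = (1.278 + 0.856) / 2 = 1.067 m/s

1.07 m/s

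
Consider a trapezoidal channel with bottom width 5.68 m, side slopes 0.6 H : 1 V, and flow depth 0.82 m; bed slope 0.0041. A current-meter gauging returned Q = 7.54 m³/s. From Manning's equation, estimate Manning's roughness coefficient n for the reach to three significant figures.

A = (b + z·y)·y = (5.68 + 0.6×0.82)×0.82 = 5.061 m²
P = b + 2y√(1+z²) = 5.68 + 2×0.82×√(1+0.6²) = 7.593 m
R = A/P = 5.061/7.593 = 0.6666 m
n = (1/Q)·A·R^(2/3)·S^(1/2) = (1/7.54) × 5.061 × 0.7631 × 0.06403 = 0.03280

0.0328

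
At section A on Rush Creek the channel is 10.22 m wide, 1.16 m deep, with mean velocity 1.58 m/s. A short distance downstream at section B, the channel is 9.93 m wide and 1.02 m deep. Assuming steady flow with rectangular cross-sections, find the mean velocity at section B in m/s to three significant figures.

Q = A₁V₁ = (10.22×1.16) × 1.58 = 18.73 m³/s
A₂ = 9.93 × 1.02 = 10.13 m²
V₂ = Q/A₂ = 18.73/10.13 = 1.849 m/s

1.85 m/s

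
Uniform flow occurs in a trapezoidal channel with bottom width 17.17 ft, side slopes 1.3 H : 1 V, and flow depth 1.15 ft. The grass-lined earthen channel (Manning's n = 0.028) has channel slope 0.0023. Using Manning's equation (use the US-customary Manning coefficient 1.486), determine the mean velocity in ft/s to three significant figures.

2.59 ft/s

A = (b + z·y)·y = (17.17 + 1.3×1.15)×1.15 = 21.46 ft²
P = b + 2y√(1+z²) = 17.17 + 2×1.15×√(1+1.3²) = 20.94 ft
R = A/P = 21.46/20.94 = 1.025 ft
Q = (1.486/n)·A·R^(2/3)·S^(1/2) = (1.486/0.028) × 21.46 × 1.025^(2/3) × 0.0023^(1/2) = 55.54 ft³/s
V = Q/A = 55.54/21.46 = 2.587 ft/s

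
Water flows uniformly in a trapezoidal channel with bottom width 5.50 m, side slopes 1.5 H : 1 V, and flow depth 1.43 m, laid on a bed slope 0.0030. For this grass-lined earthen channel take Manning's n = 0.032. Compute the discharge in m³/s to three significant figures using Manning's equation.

19.0 m³/s

A = (b + z·y)·y = (5.50 + 1.5×1.43)×1.43 = 10.93 m²
P = b + 2y√(1+z²) = 5.50 + 2×1.43×√(1+1.5²) = 10.66 m
R = A/P = 10.93/10.66 = 1.026 m
Q = (1/n)·A·R^(2/3)·S^(1/2) = (1/0.032) × 10.93 × 1.026^(2/3) × 0.0030^(1/2) = 19.03 m³/s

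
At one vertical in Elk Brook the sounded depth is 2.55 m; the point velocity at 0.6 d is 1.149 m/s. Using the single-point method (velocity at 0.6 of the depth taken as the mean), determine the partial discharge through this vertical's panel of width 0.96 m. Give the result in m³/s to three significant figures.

2.81 m³/s

v̄ = v₀.₆ = 1.149 m/s
q = v̄ × d × w = 1.149 × 2.55 × 0.96 = 2.813 m³/s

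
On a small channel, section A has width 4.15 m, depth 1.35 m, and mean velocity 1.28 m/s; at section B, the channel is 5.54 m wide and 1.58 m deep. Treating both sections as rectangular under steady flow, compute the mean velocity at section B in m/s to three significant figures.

Q = A₁V₁ = (4.15×1.35) × 1.28 = 7.171 m³/s
A₂ = 5.54 × 1.58 = 8.753 m²
V₂ = Q/A₂ = 7.171/8.753 = 0.8193 m/s

0.819 m/s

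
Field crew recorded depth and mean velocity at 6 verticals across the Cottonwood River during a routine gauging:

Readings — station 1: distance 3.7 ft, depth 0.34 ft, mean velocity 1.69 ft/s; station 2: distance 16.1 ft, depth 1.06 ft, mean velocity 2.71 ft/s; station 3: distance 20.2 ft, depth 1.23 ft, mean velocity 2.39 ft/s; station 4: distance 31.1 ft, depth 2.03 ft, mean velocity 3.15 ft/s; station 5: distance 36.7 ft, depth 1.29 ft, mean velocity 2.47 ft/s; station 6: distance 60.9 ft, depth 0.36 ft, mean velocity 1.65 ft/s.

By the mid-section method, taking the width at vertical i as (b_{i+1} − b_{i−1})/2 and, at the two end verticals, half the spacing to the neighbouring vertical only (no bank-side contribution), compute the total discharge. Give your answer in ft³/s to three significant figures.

w_1 = (16.1 − 3.7)/2 = 6.2 ft; q_1 = 1.69 × 0.34 × 6.2 = 3.563 ft³/s
w_2 = (20.2 − 3.7)/2 = 8.25 ft; q_2 = 2.71 × 1.06 × 8.25 = 23.70 ft³/s
w_3 = (31.1 − 16.1)/2 = 7.5 ft; q_3 = 2.39 × 1.23 × 7.5 = 22.05 ft³/s
w_4 = (36.7 − 20.2)/2 = 8.25 ft; q_4 = 3.15 × 2.03 × 8.25 = 52.75 ft³/s
w_5 = (60.9 − 31.1)/2 = 14.9 ft; q_5 = 2.47 × 1.29 × 14.9 = 47.48 ft³/s
w_6 = (60.9 − 36.7)/2 = 12.1 ft; q_6 = 1.65 × 0.36 × 12.1 = 7.187 ft³/s
Q = Σ qᵢ = 156.7 ft³/s

157 ft³/s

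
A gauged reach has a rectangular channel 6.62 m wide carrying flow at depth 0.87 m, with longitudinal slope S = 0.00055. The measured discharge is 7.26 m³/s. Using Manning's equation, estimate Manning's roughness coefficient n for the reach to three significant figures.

0.0145

A = b·y = 6.62 × 0.87 = 5.759 m²
P = b + 2y = 6.62 + 2×0.87 = 8.360 m
R = A/P = 5.759/8.360 = 0.6889 m
n = (1/Q)·A·R^(2/3)·S^(1/2) = (1/7.26) × 5.759 × 0.7800 × 0.02345 = 0.01451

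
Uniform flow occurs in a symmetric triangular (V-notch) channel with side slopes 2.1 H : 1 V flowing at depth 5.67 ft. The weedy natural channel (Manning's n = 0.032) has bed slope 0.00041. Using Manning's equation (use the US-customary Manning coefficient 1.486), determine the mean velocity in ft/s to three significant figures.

A = z·y² = 2.1×5.67² = 67.51 ft²
P = 2y√(1+z²) = 2×5.67×√(1+2.1²) = 26.38 ft
R = A/P = 67.51/26.38 = 2.560 ft
Q = (1.486/n)·A·R^(2/3)·S^(1/2) = (1.486/0.032) × 67.51 × 2.560^(2/3) × 0.00041^(1/2) = 118.8 ft³/s
V = Q/A = 118.8/67.51 = 1.759 ft/s

1.76 ft/s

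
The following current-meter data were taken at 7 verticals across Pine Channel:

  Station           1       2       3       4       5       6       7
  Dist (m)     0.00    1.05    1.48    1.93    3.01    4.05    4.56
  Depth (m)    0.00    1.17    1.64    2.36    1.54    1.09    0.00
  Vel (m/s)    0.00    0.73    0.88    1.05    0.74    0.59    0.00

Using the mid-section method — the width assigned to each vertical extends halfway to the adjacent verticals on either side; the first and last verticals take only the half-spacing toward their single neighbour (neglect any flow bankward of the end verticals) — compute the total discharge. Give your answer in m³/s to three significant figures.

w_2 = (1.48 − 0.00)/2 = 0.74 m; q_2 = 0.73 × 1.17 × 0.74 = 0.6320 m³/s
w_3 = (1.93 − 1.05)/2 = 0.44 m; q_3 = 0.88 × 1.64 × 0.44 = 0.6350 m³/s
w_4 = (3.01 − 1.48)/2 = 0.765 m; q_4 = 1.05 × 2.36 × 0.765 = 1.896 m³/s
w_5 = (4.05 − 1.93)/2 = 1.06 m; q_5 = 0.74 × 1.54 × 1.06 = 1.208 m³/s
w_6 = (4.56 − 3.01)/2 = 0.775 m; q_6 = 0.59 × 1.09 × 0.775 = 0.4984 m³/s
Stations 1, 7 contribute zero (depth or velocity is 0).
Q = Σ qᵢ = 4.869 m³/s

4.87 m³/s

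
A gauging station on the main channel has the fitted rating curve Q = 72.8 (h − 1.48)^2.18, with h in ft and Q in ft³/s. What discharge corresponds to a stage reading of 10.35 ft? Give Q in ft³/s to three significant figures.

Q = 72.8 × (10.35 − 1.48)^2.18 = 72.8 × 8.87^2.18 = 8484 ft³/s

8480 ft³/s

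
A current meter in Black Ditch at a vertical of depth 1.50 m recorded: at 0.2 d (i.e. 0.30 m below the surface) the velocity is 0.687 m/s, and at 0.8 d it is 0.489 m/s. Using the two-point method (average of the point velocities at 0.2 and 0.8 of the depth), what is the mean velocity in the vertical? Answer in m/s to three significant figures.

v̄ = (0.687 + 0.489) / 2 = 0.5880 m/s

0.588 m/s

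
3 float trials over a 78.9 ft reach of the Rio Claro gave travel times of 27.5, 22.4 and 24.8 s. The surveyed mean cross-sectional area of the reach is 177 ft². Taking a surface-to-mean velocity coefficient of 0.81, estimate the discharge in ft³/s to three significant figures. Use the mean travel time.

454 ft³/s

t̄ = (27.5 + 22.4 + 24.8) / 3 = 24.9 s
v_surface = L / t̄ = 78.9 / 24.9 = 3.169 ft/s
v_mean = 0.81 × 3.169 = 2.567 ft/s
Q = A × v_mean = 177 × 2.567 = 454.3 ft³/s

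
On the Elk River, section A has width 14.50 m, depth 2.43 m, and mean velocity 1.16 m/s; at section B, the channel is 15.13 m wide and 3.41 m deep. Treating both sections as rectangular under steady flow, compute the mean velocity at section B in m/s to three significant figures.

Q = A₁V₁ = (14.50×2.43) × 1.16 = 40.87 m³/s
A₂ = 15.13 × 3.41 = 51.59 m²
V₂ = Q/A₂ = 40.87/51.59 = 0.7922 m/s

0.792 m/s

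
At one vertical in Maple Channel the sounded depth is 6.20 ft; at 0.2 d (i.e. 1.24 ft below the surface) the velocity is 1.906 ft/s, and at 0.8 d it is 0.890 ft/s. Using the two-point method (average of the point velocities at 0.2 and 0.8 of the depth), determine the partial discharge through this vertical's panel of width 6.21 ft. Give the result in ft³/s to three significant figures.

v̄ = (1.906 + 0.890) / 2 = 1.398 ft/s
q = v̄ × d × w = 1.398 × 6.20 × 6.21 = 53.83 ft³/s

53.8 ft³/s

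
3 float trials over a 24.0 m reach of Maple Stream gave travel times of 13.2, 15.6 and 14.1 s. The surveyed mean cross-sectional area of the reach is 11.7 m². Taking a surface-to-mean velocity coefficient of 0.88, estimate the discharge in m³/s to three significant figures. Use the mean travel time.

t̄ = (13.2 + 15.6 + 14.1) / 3 = 14.3 s
v_surface = L / t̄ = 24.0 / 14.3 = 1.678 m/s
v_mean = 0.88 × 1.678 = 1.477 m/s
Q = A × v_mean = 11.7 × 1.477 = 17.28 m³/s

17.3 m³/s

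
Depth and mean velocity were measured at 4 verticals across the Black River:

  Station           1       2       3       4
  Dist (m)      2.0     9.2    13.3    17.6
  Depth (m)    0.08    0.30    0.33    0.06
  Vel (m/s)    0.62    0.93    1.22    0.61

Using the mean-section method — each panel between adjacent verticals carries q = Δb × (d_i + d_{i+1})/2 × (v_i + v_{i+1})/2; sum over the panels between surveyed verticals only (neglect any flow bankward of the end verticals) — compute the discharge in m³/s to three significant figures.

3.22 m³/s

Panel 1-2: Δb = 7.2 m, d̄ = (0.08+0.30)/2 = 0.19, v̄ = (0.62+0.93)/2 = 0.775 → q = 7.2×0.19×0.775 = 1.060 m³/s
Panel 2-3: Δb = 4.1 m, d̄ = (0.30+0.33)/2 = 0.315, v̄ = (0.93+1.22)/2 = 1.075 → q = 4.1×0.315×1.075 = 1.388 m³/s
Panel 3-4: Δb = 4.3 m, d̄ = (0.33+0.06)/2 = 0.195, v̄ = (1.22+0.61)/2 = 0.915 → q = 4.3×0.195×0.915 = 0.7672 m³/s
Q = Σ q = 3.216 m³/s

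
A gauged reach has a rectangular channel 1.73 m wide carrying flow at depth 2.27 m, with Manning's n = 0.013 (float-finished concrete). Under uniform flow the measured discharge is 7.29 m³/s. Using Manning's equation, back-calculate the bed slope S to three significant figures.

0.00109

A = b·y = 1.73 × 2.27 = 3.927 m²
P = b + 2y = 1.73 + 2×2.27 = 6.270 m
R = A/P = 3.927/6.270 = 0.6263 m
S = (Q·n / (1·A·R^(2/3)))² = (7.29×0.013 / (1×3.927×0.7320))² = 0.001087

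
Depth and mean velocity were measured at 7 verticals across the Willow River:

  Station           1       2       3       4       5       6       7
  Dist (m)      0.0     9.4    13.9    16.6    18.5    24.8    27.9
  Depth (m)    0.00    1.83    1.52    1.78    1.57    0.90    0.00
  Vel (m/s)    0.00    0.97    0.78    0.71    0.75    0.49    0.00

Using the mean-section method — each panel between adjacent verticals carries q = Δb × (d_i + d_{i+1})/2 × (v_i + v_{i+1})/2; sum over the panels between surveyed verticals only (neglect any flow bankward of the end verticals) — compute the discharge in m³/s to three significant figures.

Panel 1-2: Δb = 9.4 m, d̄ = (0.00+1.83)/2 = 0.915, v̄ = (0.00+0.97)/2 = 0.485 → q = 9.4×0.915×0.485 = 4.171 m³/s
Panel 2-3: Δb = 4.5 m, d̄ = (1.83+1.52)/2 = 1.675, v̄ = (0.97+0.78)/2 = 0.875 → q = 4.5×1.675×0.875 = 6.595 m³/s
Panel 3-4: Δb = 2.7 m, d̄ = (1.52+1.78)/2 = 1.65, v̄ = (0.78+0.71)/2 = 0.745 → q = 2.7×1.65×0.745 = 3.319 m³/s
Panel 4-5: Δb = 1.9 m, d̄ = (1.78+1.57)/2 = 1.675, v̄ = (0.71+0.75)/2 = 0.73 → q = 1.9×1.675×0.73 = 2.323 m³/s
Panel 5-6: Δb = 6.3 m, d̄ = (1.57+0.90)/2 = 1.235, v̄ = (0.75+0.49)/2 = 0.62 → q = 6.3×1.235×0.62 = 4.824 m³/s
Panel 6-7: Δb = 3.1 m, d̄ = (0.90+0.00)/2 = 0.45, v̄ = (0.49+0.00)/2 = 0.245 → q = 3.1×0.45×0.245 = 0.3418 m³/s
Q = Σ q = 21.57 m³/s

21.6 m³/s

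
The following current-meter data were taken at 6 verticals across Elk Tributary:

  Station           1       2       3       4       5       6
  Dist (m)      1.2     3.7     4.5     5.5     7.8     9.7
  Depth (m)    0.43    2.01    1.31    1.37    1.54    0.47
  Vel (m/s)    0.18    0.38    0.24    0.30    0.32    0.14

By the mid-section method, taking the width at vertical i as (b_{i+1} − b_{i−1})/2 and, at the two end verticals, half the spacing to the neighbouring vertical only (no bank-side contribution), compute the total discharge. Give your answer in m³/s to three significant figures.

w_1 = (3.7 − 1.2)/2 = 1.25 m; q_1 = 0.18 × 0.43 × 1.25 = 0.09675 m³/s
w_2 = (4.5 − 1.2)/2 = 1.65 m; q_2 = 0.38 × 2.01 × 1.65 = 1.260 m³/s
w_3 = (5.5 − 3.7)/2 = 0.9 m; q_3 = 0.24 × 1.31 × 0.9 = 0.2830 m³/s
w_4 = (7.8 − 4.5)/2 = 1.65 m; q_4 = 0.30 × 1.37 × 1.65 = 0.6782 m³/s
w_5 = (9.7 − 5.5)/2 = 2.1 m; q_5 = 0.32 × 1.54 × 2.1 = 1.035 m³/s
w_6 = (9.7 − 7.8)/2 = 0.95 m; q_6 = 0.14 × 0.47 × 0.95 = 0.06251 m³/s
Q = Σ qᵢ = 3.416 m³/s

3.42 m³/s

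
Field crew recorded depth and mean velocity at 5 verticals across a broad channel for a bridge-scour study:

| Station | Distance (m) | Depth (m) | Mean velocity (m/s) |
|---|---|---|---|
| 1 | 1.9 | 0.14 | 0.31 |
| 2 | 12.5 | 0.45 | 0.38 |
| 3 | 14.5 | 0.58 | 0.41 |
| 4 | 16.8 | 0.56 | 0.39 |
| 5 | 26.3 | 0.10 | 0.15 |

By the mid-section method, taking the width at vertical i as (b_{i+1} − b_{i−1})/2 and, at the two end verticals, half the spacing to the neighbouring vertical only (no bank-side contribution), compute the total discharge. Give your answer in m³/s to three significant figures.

3.18 m³/s

w_1 = (12.5 − 1.9)/2 = 5.3 m; q_1 = 0.31 × 0.14 × 5.3 = 0.2300 m³/s
w_2 = (14.5 − 1.9)/2 = 6.3 m; q_2 = 0.38 × 0.45 × 6.3 = 1.077 m³/s
w_3 = (16.8 − 12.5)/2 = 2.15 m; q_3 = 0.41 × 0.58 × 2.15 = 0.5113 m³/s
w_4 = (26.3 − 14.5)/2 = 5.9 m; q_4 = 0.39 × 0.56 × 5.9 = 1.289 m³/s
w_5 = (26.3 − 16.8)/2 = 4.75 m; q_5 = 0.15 × 0.10 × 4.75 = 0.07125 m³/s
Q = Σ qᵢ = 3.178 m³/s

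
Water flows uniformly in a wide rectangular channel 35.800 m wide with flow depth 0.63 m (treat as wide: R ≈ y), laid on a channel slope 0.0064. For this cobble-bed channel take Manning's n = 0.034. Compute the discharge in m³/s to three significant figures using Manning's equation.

39.0 m³/s

A = b·y = 35.800 × 0.63 = 22.55 m²
Wide channel: R ≈ y = 0.63 m
Q = (1/n)·A·R^(2/3)·S^(1/2) = (1/0.034) × 22.55 × 0.6300^(2/3) × 0.0064^(1/2) = 39.00 m³/s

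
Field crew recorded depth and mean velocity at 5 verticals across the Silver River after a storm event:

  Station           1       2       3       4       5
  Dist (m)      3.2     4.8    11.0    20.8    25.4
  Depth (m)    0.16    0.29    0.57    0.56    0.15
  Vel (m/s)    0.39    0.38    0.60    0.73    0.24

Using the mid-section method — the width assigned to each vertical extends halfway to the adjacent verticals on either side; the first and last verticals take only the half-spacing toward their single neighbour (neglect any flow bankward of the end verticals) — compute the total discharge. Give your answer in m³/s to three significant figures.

w_1 = (4.8 − 3.2)/2 = 0.8 m; q_1 = 0.39 × 0.16 × 0.8 = 0.04992 m³/s
w_2 = (11.0 − 3.2)/2 = 3.9 m; q_2 = 0.38 × 0.29 × 3.9 = 0.4298 m³/s
w_3 = (20.8 − 4.8)/2 = 8 m; q_3 = 0.60 × 0.57 × 8 = 2.736 m³/s
w_4 = (25.4 − 11.0)/2 = 7.2 m; q_4 = 0.73 × 0.56 × 7.2 = 2.943 m³/s
w_5 = (25.4 − 20.8)/2 = 2.3 m; q_5 = 0.24 × 0.15 × 2.3 = 0.08280 m³/s
Q = Σ qᵢ = 6.242 m³/s

6.24 m³/s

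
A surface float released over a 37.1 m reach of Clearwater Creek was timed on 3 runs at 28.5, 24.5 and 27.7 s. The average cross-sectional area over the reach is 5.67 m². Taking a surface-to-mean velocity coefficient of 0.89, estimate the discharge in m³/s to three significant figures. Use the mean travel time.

6.96 m³/s

t̄ = (28.5 + 24.5 + 27.7) / 3 = 26.9 s
v_surface = L / t̄ = 37.1 / 26.9 = 1.379 m/s
v_mean = 0.89 × 1.379 = 1.227 m/s
Q = A × v_mean = 5.67 × 1.227 = 6.960 m³/s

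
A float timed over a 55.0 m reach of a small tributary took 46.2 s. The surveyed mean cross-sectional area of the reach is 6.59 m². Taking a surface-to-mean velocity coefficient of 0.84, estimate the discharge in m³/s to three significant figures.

v_surface = L / t̄ = 55.0 / 46.2 = 1.190 m/s
v_mean = 0.84 × 1.190 = 1.000 m/s
Q = A × v_mean = 6.59 × 1.000 = 6.590 m³/s

6.59 m³/s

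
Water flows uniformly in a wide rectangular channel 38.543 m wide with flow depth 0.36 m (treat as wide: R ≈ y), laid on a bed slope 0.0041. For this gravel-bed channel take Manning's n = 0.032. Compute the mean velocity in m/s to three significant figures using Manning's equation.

A = b·y = 38.543 × 0.36 = 13.88 m²
Wide channel: R ≈ y = 0.36 m
Q = (1/n)·A·R^(2/3)·S^(1/2) = (1/0.032) × 13.88 × 0.3600^(2/3) × 0.0041^(1/2) = 14.05 m³/s
V = Q/A = 14.05/13.88 = 1.013 m/s

1.01 m/s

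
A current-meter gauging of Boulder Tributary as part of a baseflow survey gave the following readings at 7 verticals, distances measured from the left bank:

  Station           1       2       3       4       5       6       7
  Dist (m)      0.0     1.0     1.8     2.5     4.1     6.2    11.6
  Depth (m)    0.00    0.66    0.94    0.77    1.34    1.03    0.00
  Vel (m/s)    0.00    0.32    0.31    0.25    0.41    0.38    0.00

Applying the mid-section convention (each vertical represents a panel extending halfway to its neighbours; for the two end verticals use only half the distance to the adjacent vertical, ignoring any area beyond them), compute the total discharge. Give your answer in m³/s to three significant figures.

w_2 = (1.8 − 0.0)/2 = 0.9 m; q_2 = 0.32 × 0.66 × 0.9 = 0.1901 m³/s
w_3 = (2.5 − 1.0)/2 = 0.75 m; q_3 = 0.31 × 0.94 × 0.75 = 0.2186 m³/s
w_4 = (4.1 − 1.8)/2 = 1.15 m; q_4 = 0.25 × 0.77 × 1.15 = 0.2214 m³/s
w_5 = (6.2 − 2.5)/2 = 1.85 m; q_5 = 0.41 × 1.34 × 1.85 = 1.016 m³/s
w_6 = (11.6 − 4.1)/2 = 3.75 m; q_6 = 0.38 × 1.03 × 3.75 = 1.468 m³/s
Stations 1, 7 contribute zero (depth or velocity is 0).
Q = Σ qᵢ = 3.114 m³/s

3.11 m³/s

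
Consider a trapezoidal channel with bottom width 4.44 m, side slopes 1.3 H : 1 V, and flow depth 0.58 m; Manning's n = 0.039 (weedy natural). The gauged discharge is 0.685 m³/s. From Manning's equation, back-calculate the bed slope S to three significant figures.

0.000212

A = (b + z·y)·y = (4.44 + 1.3×0.58)×0.58 = 3.013 m²
P = b + 2y√(1+z²) = 4.44 + 2×0.58×√(1+1.3²) = 6.343 m
R = A/P = 3.013/6.343 = 0.4750 m
S = (Q·n / (1·A·R^(2/3)))² = (0.685×0.039 / (1×3.013×0.6088))² = 0.0002122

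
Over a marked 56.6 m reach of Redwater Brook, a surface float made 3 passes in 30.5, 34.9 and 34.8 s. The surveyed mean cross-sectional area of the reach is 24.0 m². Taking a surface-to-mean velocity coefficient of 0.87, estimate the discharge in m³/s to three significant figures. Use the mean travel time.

t̄ = (30.5 + 34.9 + 34.8) / 3 = 33.4 s
v_surface = L / t̄ = 56.6 / 33.4 = 1.695 m/s
v_mean = 0.87 × 1.695 = 1.474 m/s
Q = A × v_mean = 24.0 × 1.474 = 35.38 m³/s

35.4 m³/s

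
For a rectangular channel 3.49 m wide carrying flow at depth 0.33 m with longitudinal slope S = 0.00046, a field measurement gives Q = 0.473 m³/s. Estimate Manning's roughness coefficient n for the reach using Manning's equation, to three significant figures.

0.0222

A = b·y = 3.49 × 0.33 = 1.152 m²
P = b + 2y = 3.49 + 2×0.33 = 4.150 m
R = A/P = 1.152/4.150 = 0.2775 m
n = (1/Q)·A·R^(2/3)·S^(1/2) = (1/0.473) × 1.152 × 0.4255 × 0.02145 = 0.02222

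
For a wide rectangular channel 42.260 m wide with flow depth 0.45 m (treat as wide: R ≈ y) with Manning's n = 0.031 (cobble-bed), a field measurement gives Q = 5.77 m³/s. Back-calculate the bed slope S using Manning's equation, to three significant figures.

A = b·y = 42.260 × 0.45 = 19.02 m²
Wide channel: R ≈ y = 0.45 m
S = (Q·n / (1·A·R^(2/3)))² = (5.77×0.031 / (1×19.02×0.5872))² = 0.0002566

0.000257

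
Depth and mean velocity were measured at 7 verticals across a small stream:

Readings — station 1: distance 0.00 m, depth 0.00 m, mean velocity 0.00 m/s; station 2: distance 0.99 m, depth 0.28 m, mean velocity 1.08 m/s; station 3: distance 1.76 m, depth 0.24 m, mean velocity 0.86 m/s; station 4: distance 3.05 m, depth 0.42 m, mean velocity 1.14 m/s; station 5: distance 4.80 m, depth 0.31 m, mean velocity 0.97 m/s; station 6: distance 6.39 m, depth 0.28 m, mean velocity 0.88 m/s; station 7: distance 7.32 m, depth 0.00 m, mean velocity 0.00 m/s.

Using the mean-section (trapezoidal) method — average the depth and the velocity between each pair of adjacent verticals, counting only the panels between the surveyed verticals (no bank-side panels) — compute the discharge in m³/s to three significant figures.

1.86 m³/s

Panel 1-2: Δb = 0.99 m, d̄ = (0.00+0.28)/2 = 0.14, v̄ = (0.00+1.08)/2 = 0.54 → q = 0.99×0.14×0.54 = 0.07484 m³/s
Panel 2-3: Δb = 0.77 m, d̄ = (0.28+0.24)/2 = 0.26, v̄ = (1.08+0.86)/2 = 0.97 → q = 0.77×0.26×0.97 = 0.1942 m³/s
Panel 3-4: Δb = 1.29 m, d̄ = (0.24+0.42)/2 = 0.33, v̄ = (0.86+1.14)/2 = 1 → q = 1.29×0.33×1 = 0.4257 m³/s
Panel 4-5: Δb = 1.75 m, d̄ = (0.42+0.31)/2 = 0.365, v̄ = (1.14+0.97)/2 = 1.055 → q = 1.75×0.365×1.055 = 0.6739 m³/s
Panel 5-6: Δb = 1.59 m, d̄ = (0.31+0.28)/2 = 0.295, v̄ = (0.97+0.88)/2 = 0.925 → q = 1.59×0.295×0.925 = 0.4339 m³/s
Panel 6-7: Δb = 0.93 m, d̄ = (0.28+0.00)/2 = 0.14, v̄ = (0.88+0.00)/2 = 0.44 → q = 0.93×0.14×0.44 = 0.05729 m³/s
Q = Σ q = 1.860 m³/s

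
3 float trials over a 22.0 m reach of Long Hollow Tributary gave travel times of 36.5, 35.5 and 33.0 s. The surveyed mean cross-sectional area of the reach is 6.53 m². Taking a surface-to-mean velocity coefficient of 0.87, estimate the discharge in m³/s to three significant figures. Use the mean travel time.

t̄ = (36.5 + 35.5 + 33.0) / 3 = 35 s
v_surface = L / t̄ = 22.0 / 35 = 0.6286 m/s
v_mean = 0.87 × 0.6286 = 0.5469 m/s
Q = A × v_mean = 6.53 × 0.5469 = 3.571 m³/s

3.57 m³/s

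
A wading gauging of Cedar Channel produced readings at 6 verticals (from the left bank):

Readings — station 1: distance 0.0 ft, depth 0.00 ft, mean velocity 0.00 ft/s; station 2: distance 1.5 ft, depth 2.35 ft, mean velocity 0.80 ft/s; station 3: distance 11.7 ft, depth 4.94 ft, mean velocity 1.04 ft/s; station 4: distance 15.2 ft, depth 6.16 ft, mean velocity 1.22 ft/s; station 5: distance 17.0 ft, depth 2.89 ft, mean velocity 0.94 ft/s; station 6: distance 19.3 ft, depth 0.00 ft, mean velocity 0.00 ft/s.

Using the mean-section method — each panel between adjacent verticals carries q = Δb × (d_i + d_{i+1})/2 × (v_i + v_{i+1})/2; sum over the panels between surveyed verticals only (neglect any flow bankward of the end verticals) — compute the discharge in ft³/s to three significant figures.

67.2 ft³/s

Panel 1-2: Δb = 1.5 ft, d̄ = (0.00+2.35)/2 = 1.175, v̄ = (0.00+0.80)/2 = 0.4 → q = 1.5×1.175×0.4 = 0.7050 ft³/s
Panel 2-3: Δb = 10.2 ft, d̄ = (2.35+4.94)/2 = 3.645, v̄ = (0.80+1.04)/2 = 0.92 → q = 10.2×3.645×0.92 = 34.20 ft³/s
Panel 3-4: Δb = 3.5 ft, d̄ = (4.94+6.16)/2 = 5.55, v̄ = (1.04+1.22)/2 = 1.13 → q = 3.5×5.55×1.13 = 21.95 ft³/s
Panel 4-5: Δb = 1.8 ft, d̄ = (6.16+2.89)/2 = 4.525, v̄ = (1.22+0.94)/2 = 1.08 → q = 1.8×4.525×1.08 = 8.797 ft³/s
Panel 5-6: Δb = 2.3 ft, d̄ = (2.89+0.00)/2 = 1.445, v̄ = (0.94+0.00)/2 = 0.47 → q = 2.3×1.445×0.47 = 1.562 ft³/s
Q = Σ q = 67.22 ft³/s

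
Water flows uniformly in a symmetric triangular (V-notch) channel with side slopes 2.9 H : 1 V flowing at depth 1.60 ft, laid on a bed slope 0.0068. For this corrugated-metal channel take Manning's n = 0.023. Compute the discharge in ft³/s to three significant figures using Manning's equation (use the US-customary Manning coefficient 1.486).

32.8 ft³/s

A = z·y² = 2.9×1.60² = 7.424 ft²
P = 2y√(1+z²) = 2×1.60×√(1+2.9²) = 9.816 ft
R = A/P = 7.424/9.816 = 0.7563 ft
Q = (1.486/n)·A·R^(2/3)·S^(1/2) = (1.486/0.023) × 7.424 × 0.7563^(2/3) × 0.0068^(1/2) = 32.83 ft³/s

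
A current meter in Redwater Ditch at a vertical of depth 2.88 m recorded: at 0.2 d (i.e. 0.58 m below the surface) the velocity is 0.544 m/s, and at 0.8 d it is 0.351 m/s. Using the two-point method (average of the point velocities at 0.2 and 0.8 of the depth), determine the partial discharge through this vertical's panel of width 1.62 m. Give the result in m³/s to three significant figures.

v̄ = (0.544 + 0.351) / 2 = 0.4475 m/s
q = v̄ × d × w = 0.4475 × 2.88 × 1.62 = 2.088 m³/s

2.09 m³/s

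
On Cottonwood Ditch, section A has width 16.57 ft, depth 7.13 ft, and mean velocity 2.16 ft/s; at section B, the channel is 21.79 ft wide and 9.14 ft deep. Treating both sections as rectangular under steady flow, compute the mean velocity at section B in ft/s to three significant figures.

1.28 ft/s

Q = A₁V₁ = (16.57×7.13) × 2.16 = 255.2 ft³/s
A₂ = 21.79 × 9.14 = 199.2 ft²
V₂ = Q/A₂ = 255.2/199.2 = 1.281 ft/s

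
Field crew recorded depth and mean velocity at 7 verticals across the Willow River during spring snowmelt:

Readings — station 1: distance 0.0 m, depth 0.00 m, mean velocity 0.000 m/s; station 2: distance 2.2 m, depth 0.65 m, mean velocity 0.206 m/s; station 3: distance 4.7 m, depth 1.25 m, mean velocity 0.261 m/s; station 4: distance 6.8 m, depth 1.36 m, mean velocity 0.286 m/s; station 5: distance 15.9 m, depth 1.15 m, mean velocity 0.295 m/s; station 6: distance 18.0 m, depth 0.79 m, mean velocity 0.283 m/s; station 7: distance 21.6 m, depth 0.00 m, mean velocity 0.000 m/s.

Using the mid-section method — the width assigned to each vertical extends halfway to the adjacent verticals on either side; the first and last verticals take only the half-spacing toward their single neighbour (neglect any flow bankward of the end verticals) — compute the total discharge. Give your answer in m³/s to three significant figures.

5.78 m³/s

w_2 = (4.7 − 0.0)/2 = 2.35 m; q_2 = 0.206 × 0.65 × 2.35 = 0.3147 m³/s
w_3 = (6.8 − 2.2)/2 = 2.3 m; q_3 = 0.261 × 1.25 × 2.3 = 0.7504 m³/s
w_4 = (15.9 − 4.7)/2 = 5.6 m; q_4 = 0.286 × 1.36 × 5.6 = 2.178 m³/s
w_5 = (18.0 − 6.8)/2 = 5.6 m; q_5 = 0.295 × 1.15 × 5.6 = 1.900 m³/s
w_6 = (21.6 − 15.9)/2 = 2.85 m; q_6 = 0.283 × 0.79 × 2.85 = 0.6372 m³/s
Stations 1, 7 contribute zero (depth or velocity is 0).
Q = Σ qᵢ = 5.780 m³/s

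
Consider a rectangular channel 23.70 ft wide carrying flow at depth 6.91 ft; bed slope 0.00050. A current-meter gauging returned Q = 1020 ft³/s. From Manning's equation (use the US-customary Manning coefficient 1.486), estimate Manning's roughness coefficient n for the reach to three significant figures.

A = b·y = 23.70 × 6.91 = 163.8 ft²
P = b + 2y = 23.70 + 2×6.91 = 37.52 ft
R = A/P = 163.8/37.52 = 4.365 ft
n = (1.486/Q)·A·R^(2/3)·S^(1/2) = (1.486/1020) × 163.8 × 2.671 × 0.02236 = 0.01425

0.0142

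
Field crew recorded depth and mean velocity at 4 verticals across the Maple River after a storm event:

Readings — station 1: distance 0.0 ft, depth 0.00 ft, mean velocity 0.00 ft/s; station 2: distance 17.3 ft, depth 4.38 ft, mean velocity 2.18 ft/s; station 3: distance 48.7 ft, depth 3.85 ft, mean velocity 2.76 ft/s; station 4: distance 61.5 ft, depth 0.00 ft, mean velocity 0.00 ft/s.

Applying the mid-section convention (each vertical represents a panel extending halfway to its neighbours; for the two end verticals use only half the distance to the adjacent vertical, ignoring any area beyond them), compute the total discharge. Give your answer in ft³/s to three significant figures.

w_2 = (48.7 − 0.0)/2 = 24.35 ft; q_2 = 2.18 × 4.38 × 24.35 = 232.5 ft³/s
w_3 = (61.5 − 17.3)/2 = 22.1 ft; q_3 = 2.76 × 3.85 × 22.1 = 234.8 ft³/s
Stations 1, 4 contribute zero (depth or velocity is 0).
Q = Σ qᵢ = 467.3 ft³/s

467 ft³/s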